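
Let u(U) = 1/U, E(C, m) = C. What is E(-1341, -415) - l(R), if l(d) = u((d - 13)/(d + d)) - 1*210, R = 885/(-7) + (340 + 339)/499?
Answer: -546322225/482271 ≈ -1132.8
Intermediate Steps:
R = -436862/3493 (R = 885*(-1/7) + 679*(1/499) = -885/7 + 679/499 = -436862/3493 ≈ -125.07)
u(U) = 1/U
l(d) = -210 + 2*d/(-13 + d) (l(d) = 1/((d - 13)/(d + d)) - 1*210 = 1/((-13 + d)/((2*d))) - 210 = 1/((-13 + d)*(1/(2*d))) - 210 = 1/((-13 + d)/(2*d)) - 210 = 2*d/(-13 + d) - 210 = -210 + 2*d/(-13 + d))
E(-1341, -415) - l(R) = -1341 - 26*(105 - 8*(-436862/3493))/(-13 - 436862/3493) = -1341 - 26*(105 + 3494896/3493)/(-482271/3493) = -1341 - 26*(-3493)*3861661/(482271*3493) = -1341 - 1*(-100403186/482271) = -1341 + 100403186/482271 = -546322225/482271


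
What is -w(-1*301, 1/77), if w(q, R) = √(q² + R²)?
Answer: -√537173330/77 ≈ -301.00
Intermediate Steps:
w(q, R) = √(R² + q²)
-w(-1*301, 1/77) = -√((1/77)² + (-1*301)²) = -√((1/77)² + (-301)²) = -√(1/5929 + 90601) = -√(537173330/5929) = -√537173330/77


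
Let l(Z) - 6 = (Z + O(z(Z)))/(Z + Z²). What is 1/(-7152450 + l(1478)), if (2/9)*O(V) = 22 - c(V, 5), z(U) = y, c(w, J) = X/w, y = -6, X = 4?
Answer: -1092981/7817485394774 ≈ -1.3981e-7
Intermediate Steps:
c(w, J) = 4/w
z(U) = -6
O(V) = 99 - 18/V (O(V) = 9*(22 - 4/V)/2 = 99 - 18/V)
l(Z) = 6 + (102 + Z)/(Z + Z²) (l(Z) = 6 + (Z + (99 - 18/(-6)))/(Z + Z²) = 6 + (Z + (99 - 18*(-⅙)))/(Z + Z²) = 6 + (Z + (99 + 3))/(Z + Z²) = 6 + (Z + 102)/(Z + Z²) = 6 + (102 + Z)/(Z + Z²))
1/(-7152450 + l(1478)) = 1/(-7152450 + (102 + 6*1478² + 7*1478)/(1478*(1 + 1478))) = 1/(-7152450 + (1/1478)*(102 + 6*2184484 + 10346)/1479) = 1/(-7152450 + (1/1478)*(1/1479)*(102 + 13106904 + 10346)) = 1/(-7152450 + (1/1478)*(1/1479)*13117352) = 1/(-7152450 + 6558676/1092981) = 1/(-7817485394774/1092981) = -1092981/7817485394774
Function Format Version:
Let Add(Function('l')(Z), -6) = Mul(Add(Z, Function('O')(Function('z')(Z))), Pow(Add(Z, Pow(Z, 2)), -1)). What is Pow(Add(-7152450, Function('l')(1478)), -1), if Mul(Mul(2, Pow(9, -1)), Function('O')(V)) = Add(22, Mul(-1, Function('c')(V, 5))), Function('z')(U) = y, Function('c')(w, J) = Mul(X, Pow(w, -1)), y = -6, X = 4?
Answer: Rational(-1092981, 7817485394774) ≈ -1.3981e-7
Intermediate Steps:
Function('c')(w, J) = Mul(4, Pow(w, -1))
Function('z')(U) = -6
Function('O')(V) = Add(99, Mul(-18, Pow(V, -1))) (Function('O')(V) = Mul(Rational(9, 2), Add(22, Mul(-1, Mul(4, Pow(V, -1))))) = Mul(Rational(9, 2), Add(22, Mul(-4, Pow(V, -1)))) = Add(99, Mul(-18, Pow(V, -1))))
Function('l')(Z) = Add(6, Mul(Pow(Add(Z, Pow(Z, 2)), -1), Add(102, Z))) (Function('l')(Z) = Add(6, Mul(Add(Z, Add(99, Mul(-18, Pow(-6, -1)))), Pow(Add(Z, Pow(Z, 2)), -1))) = Add(6, Mul(Add(Z, Add(99, Mul(-18, Rational(-1, 6)))), Pow(Add(Z, Pow(Z, 2)), -1))) = Add(6, Mul(Add(Z, Add(99, 3)), Pow(Add(Z, Pow(Z, 2)), -1))) = Add(6, Mul(Add(Z, 102), Pow(Add(Z, Pow(Z, 2)), -1))) = Add(6, Mul(Add(102, Z), Pow(Add(Z, Pow(Z, 2)), -1))) = Add(6, Mul(Pow(Add(Z, Pow(Z, 2)), -1), Add(102, Z))))
Pow(Add(-7152450, Function('l')(1478)), -1) = Pow(Add(-7152450, Mul(Pow(1478, -1), Pow(Add(1, 1478), -1), Add(102, Mul(6, Pow(1478, 2)), Mul(7, 1478)))), -1) = Pow(Add(-7152450, Mul(Rational(1, 1478), Pow(1479, -1), Add(102, Mul(6, 2184484), 10346))), -1) = Pow(Add(-7152450, Mul(Rational(1, 1478), Rational(1, 1479), Add(102, 13106904, 10346))), -1) = Pow(Add(-7152450, Mul(Rational(1, 1478), Rational(1, 1479), 13117352)), -1) = Pow(Add(-7152450, Rational(6558676, 1092981)), -1) = Pow(Rational(-7817485394774, 1092981), -1) = Rational(-1092981, 7817485394774)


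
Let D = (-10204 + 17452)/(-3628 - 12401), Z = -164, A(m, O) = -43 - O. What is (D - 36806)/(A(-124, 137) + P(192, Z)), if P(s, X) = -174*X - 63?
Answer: -196656874/151169499 ≈ -1.3009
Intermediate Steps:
P(s, X) = -63 - 174*X
D = -2416/5343 (D = 7248/(-16029) = 7248*(-1/16029) = -2416/5343 ≈ -0.45218)
(D - 36806)/(A(-124, 137) + P(192, Z)) = (-2416/5343 - 36806)/((-43 - 1*137) + (-63 - 174*(-164))) = -196656874/(5343*((-43 - 137) + (-63 + 28536))) = -196656874/(5343*(-180 + 28473)) = -196656874/5343/28293 = -196656874/5343*1/28293 = -196656874/151169499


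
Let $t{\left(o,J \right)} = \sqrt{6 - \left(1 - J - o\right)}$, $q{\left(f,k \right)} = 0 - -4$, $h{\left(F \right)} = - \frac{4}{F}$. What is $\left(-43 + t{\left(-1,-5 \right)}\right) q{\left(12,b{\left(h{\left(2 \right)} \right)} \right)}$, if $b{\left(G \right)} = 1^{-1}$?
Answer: $-172 + 4 i \approx -172.0 + 4.0 i$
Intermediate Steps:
$b{\left(G \right)} = 1$
$q{\left(f,k \right)} = 4$ ($q{\left(f,k \right)} = 0 + 4 = 4$)
$t{\left(o,J \right)} = \sqrt{5 + J + o}$ ($t{\left(o,J \right)} = \sqrt{6 - \left(1 - J - o\right)} = \sqrt{6 + \left(-1 + J + o\right)} = \sqrt{5 + J + o}$)
$\left(-43 + t{\left(-1,-5 \right)}\right) q{\left(12,b{\left(h{\left(2 \right)} \right)} \right)} = \left(-43 + \sqrt{5 - 5 - 1}\right) 4 = \left(-43 + \sqrt{-1}\right) 4 = \left(-43 + i\right) 4 = -172 + 4 i$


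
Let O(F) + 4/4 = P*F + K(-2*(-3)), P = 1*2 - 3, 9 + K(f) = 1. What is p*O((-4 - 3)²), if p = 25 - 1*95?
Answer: 4060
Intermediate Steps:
K(f) = -8 (K(f) = -9 + 1 = -8)
P = -1 (P = 2 - 3 = -1)
p = -70 (p = 25 - 95 = -70)
O(F) = -9 - F (O(F) = -1 + (-F - 8) = -1 + (-8 - F) = -9 - F)
p*O((-4 - 3)²) = -70*(-9 - (-4 - 3)²) = -70*(-9 - 1*(-7)²) = -70*(-9 - 1*49) = -70*(-9 - 49) = -70*(-58) = 4060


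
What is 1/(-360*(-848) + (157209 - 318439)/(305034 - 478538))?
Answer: 86752/26483731175 ≈ 3.2757e-6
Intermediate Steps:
1/(-360*(-848) + (157209 - 318439)/(305034 - 478538)) = 1/(305280 - 161230/(-173504)) = 1/(305280 - 161230*(-1/173504)) = 1/(305280 + 80615/86752) = 1/(26483731175/86752) = 86752/26483731175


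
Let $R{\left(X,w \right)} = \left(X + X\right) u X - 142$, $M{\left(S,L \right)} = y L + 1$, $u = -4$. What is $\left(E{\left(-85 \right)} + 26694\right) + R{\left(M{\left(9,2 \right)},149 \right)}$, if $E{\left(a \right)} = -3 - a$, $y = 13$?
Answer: $20802$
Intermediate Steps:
$M{\left(S,L \right)} = 1 + 13 L$ ($M{\left(S,L \right)} = 13 L + 1 = 1 + 13 L$)
$R{\left(X,w \right)} = -142 - 8 X^{2}$ ($R{\left(X,w \right)} = \left(X + X\right) \left(-4\right) X - 142 = 2 X \left(-4\right) X - 142 = - 8 X X - 142 = - 8 X^{2} - 142 = -142 - 8 X^{2}$)
$\left(E{\left(-85 \right)} + 26694\right) + R{\left(M{\left(9,2 \right)},149 \right)} = \left(\left(-3 - -85\right) + 26694\right) - \left(142 + 8 \left(1 + 13 \cdot 2\right)^{2}\right) = \left(\left(-3 + 85\right) + 26694\right) - \left(142 + 8 \left(1 + 26\right)^{2}\right) = \left(82 + 26694\right) - \left(142 + 8 \cdot 27^{2}\right) = 26776 - 5974 = 20802$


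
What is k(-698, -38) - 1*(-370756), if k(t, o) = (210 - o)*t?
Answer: 197652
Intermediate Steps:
k(t, o) = t*(210 - o)
k(-698, -38) - 1*(-370756) = -698*(210 - 1*(-38)) - 1*(-370756) = -698*(210 + 38) + 370756 = -698*248 + 370756 = -173104 + 370756 = 197652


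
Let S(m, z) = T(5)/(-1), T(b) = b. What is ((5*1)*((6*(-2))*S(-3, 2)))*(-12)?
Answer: -3600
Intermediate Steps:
S(m, z) = -5 (S(m, z) = 5/(-1) = 5*(-1) = -5)
((5*1)*((6*(-2))*S(-3, 2)))*(-12) = ((5*1)*((6*(-2))*(-5)))*(-12) = (5*(-12*(-5)))*(-12) = (5*60)*(-12) = 300*(-12) = -3600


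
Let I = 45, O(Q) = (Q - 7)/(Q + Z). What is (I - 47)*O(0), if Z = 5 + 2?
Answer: 2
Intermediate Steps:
Z = 7
O(Q) = (-7 + Q)/(7 + Q) (O(Q) = (Q - 7)/(Q + 7) = (-7 + Q)/(7 + Q))
(I - 47)*O(0) = (45 - 47)*((-7 + 0)/(7 + 0)) = -2*(-7)/7 = -2*(-1) = 2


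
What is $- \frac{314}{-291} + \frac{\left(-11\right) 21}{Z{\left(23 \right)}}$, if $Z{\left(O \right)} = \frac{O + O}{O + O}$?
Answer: $- \frac{66907}{291} \approx -229.92$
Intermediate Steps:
$Z{\left(O \right)} = 1$ ($Z{\left(O \right)} = \frac{2 O}{2 O} = 2 O \frac{1}{2 O} = 1$)
$- \frac{314}{-291} + \frac{\left(-11\right) 21}{Z{\left(23 \right)}} = - \frac{314}{-291} + \frac{\left(-11\right) 21}{1} = \left(-314\right) \left(- \frac{1}{291}\right) - 231 = \frac{314}{291} - 231 = - \frac{66907}{291}$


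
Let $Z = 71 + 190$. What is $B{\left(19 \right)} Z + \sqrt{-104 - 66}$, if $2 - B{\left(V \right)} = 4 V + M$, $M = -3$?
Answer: $-18531 + i \sqrt{170} \approx -18531.0 + 13.038 i$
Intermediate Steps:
$B{\left(V \right)} = 5 - 4 V$ ($B{\left(V \right)} = 2 - \left(4 V - 3\right) = 2 - \left(-3 + 4 V\right) = 5 - 4 V$)
$Z = 261$
$B{\left(19 \right)} Z + \sqrt{-104 - 66} = \left(5 - 76\right) 261 + \sqrt{-104 - 66} = \left(5 - 76\right) 261 + \sqrt{-170} = \left(-71\right) 261 + i \sqrt{170} = -18531 + i \sqrt{170}$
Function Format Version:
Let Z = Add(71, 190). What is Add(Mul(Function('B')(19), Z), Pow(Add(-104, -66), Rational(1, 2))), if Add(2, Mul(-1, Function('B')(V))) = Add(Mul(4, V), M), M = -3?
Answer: Add(-18531, Mul(I, Pow(170, Rational(1, 2)))) ≈ Add(-18531., Mul(13.038, I))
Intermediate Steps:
Function('B')(V) = Add(5, Mul(-4, V)) (Function('B')(V) = Add(2, Mul(-1, Add(Mul(4, V), -3))) = Add(2, Mul(-1, Add(-3, Mul(4, V)))) = Add(2, Add(3, Mul(-4, V))) = Add(5, Mul(-4, V)))
Z = 261
Add(Mul(Function('B')(19), Z), Pow(Add(-104, -66), Rational(1, 2))) = Add(Mul(Add(5, Mul(-4, 19)), 261), Pow(Add(-104, -66), Rational(1, 2))) = Add(Mul(Add(5, -76), 261), Pow(-170, Rational(1, 2))) = Add(Mul(-71, 261), Mul(I, Pow(170, Rational(1, 2)))) = Add(-18531, Mul(I, Pow(170, Rational(1, 2))))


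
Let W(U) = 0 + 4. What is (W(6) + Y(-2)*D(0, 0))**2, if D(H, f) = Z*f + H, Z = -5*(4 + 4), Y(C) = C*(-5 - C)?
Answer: 16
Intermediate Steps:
Z = -40 (Z = -5*8 = -40)
W(U) = 4
D(H, f) = H - 40*f (D(H, f) = -40*f + H = H - 40*f)
(W(6) + Y(-2)*D(0, 0))**2 = (4 + (-1*(-2)*(5 - 2))*(0 - 40*0))**2 = (4 + (-1*(-2)*3)*(0 + 0))**2 = (4 + 6*0)**2 = (4 + 0)**2 = 4**2 = 16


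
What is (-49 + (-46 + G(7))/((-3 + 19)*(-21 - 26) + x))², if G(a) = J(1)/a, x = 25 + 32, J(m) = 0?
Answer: 1156612081/483025 ≈ 2394.5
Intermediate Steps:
x = 57
G(a) = 0 (G(a) = 0/a = 0)
(-49 + (-46 + G(7))/((-3 + 19)*(-21 - 26) + x))² = (-49 + (-46 + 0)/((-3 + 19)*(-21 - 26) + 57))² = (-49 - 46/(16*(-47) + 57))² = (-49 - 46/(-752 + 57))² = (-49 - 46/(-695))² = (-49 - 46*(-1/695))² = (-49 + 46/695)² = (-34009/695)² = 1156612081/483025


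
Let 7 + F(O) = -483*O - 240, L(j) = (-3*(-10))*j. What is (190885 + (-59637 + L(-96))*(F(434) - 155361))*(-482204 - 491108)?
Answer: -22223900357271040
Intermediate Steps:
L(j) = 30*j
F(O) = -247 - 483*O (F(O) = -7 + (-483*O - 240) = -7 + (-240 - 483*O) = -247 - 483*O)
(190885 + (-59637 + L(-96))*(F(434) - 155361))*(-482204 - 491108) = (190885 + (-59637 + 30*(-96))*((-247 - 483*434) - 155361))*(-482204 - 491108) = (190885 + (-59637 - 2880)*((-247 - 209622) - 155361))*(-973312) = (190885 - 62517*(-209869 - 155361))*(-973312) = (190885 - 62517*(-365230))*(-973312) = (190885 + 22833083910)*(-973312) = 22833274795*(-973312) = -22223900357271040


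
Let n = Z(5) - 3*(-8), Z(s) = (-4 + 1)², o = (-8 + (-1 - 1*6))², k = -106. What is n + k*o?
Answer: -23817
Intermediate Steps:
o = 225 (o = (-8 + (-1 - 6))² = (-8 - 7)² = (-15)² = 225)
Z(s) = 9 (Z(s) = (-3)² = 9)
n = 33 (n = 9 - 3*(-8) = 9 + 24 = 33)
n + k*o = 33 - 106*225 = 33 - 23850 = -23817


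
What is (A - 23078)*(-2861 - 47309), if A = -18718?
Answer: 2096905320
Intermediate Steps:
(A - 23078)*(-2861 - 47309) = (-18718 - 23078)*(-2861 - 47309) = -41796*(-50170) = 2096905320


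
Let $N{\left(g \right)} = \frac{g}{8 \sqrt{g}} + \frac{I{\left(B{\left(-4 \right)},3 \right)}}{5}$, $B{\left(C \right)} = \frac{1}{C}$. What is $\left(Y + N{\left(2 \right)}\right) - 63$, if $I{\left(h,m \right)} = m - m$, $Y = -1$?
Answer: $-64 + \frac{\sqrt{2}}{8} \approx -63.823$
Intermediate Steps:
$I{\left(h,m \right)} = 0$
$N{\left(g \right)} = \frac{\sqrt{g}}{8}$ ($N{\left(g \right)} = \frac{g}{8 \sqrt{g}} + \frac{0}{5} = g \frac{1}{8 \sqrt{g}} + 0 \cdot \frac{1}{5} = \frac{\sqrt{g}}{8} + 0 = \frac{\sqrt{g}}{8}$)
$\left(Y + N{\left(2 \right)}\right) - 63 = \left(-1 + \frac{\sqrt{2}}{8}\right) - 63 = -64 + \frac{\sqrt{2}}{8}$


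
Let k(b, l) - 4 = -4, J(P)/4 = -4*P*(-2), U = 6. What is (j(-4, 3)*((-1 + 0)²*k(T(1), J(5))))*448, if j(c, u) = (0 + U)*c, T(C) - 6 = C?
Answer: 0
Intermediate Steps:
T(C) = 6 + C
J(P) = 32*P (J(P) = 4*(-4*P*(-2)) = 4*(8*P) = 32*P)
k(b, l) = 0 (k(b, l) = 4 - 4 = 0)
j(c, u) = 6*c (j(c, u) = (0 + 6)*c = 6*c)
(j(-4, 3)*((-1 + 0)²*k(T(1), J(5))))*448 = ((6*(-4))*((-1 + 0)²*0))*448 = -24*(-1)²*0*448 = -24*0*448 = 0*448 = 0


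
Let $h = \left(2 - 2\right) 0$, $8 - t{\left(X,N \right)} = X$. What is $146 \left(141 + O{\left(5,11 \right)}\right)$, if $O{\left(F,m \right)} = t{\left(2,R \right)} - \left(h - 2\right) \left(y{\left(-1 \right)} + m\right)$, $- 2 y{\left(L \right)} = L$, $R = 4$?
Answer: $24820$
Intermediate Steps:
$t{\left(X,N \right)} = 8 - X$
$y{\left(L \right)} = - \frac{L}{2}$
$h = 0$ ($h = 0 \cdot 0 = 0$)
$O{\left(F,m \right)} = 7 + 2 m$ ($O{\left(F,m \right)} = \left(8 - 2\right) - \left(0 - 2\right) \left(\left(- \frac{1}{2}\right) \left(-1\right) + m\right) = \left(8 - 2\right) - - 2 \left(\frac{1}{2} + m\right) = 6 - \left(-1 - 2 m\right) = 6 + \left(1 + 2 m\right) = 7 + 2 m$)
$146 \left(141 + O{\left(5,11 \right)}\right) = 146 \left(141 + \left(7 + 2 \cdot 11\right)\right) = 146 \left(141 + \left(7 + 22\right)\right) = 146 \left(141 + 29\right) = 146 \cdot 170 = 24820$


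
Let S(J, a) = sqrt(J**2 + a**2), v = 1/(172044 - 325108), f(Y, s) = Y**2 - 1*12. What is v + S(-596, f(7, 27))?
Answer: -1/153064 + sqrt(356585) ≈ 597.15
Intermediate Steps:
f(Y, s) = -12 + Y**2 (f(Y, s) = Y**2 - 12 = -12 + Y**2)
v = -1/153064 (v = 1/(-153064) = -1/153064 ≈ -6.5332e-6)
v + S(-596, f(7, 27)) = -1/153064 + sqrt((-596)**2 + (-12 + 7**2)**2) = -1/153064 + sqrt(355216 + (-12 + 49)**2) = -1/153064 + sqrt(355216 + 37**2) = -1/153064 + sqrt(355216 + 1369) = -1/153064 + sqrt(356585)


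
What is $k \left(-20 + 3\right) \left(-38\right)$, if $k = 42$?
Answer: $27132$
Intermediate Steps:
$k \left(-20 + 3\right) \left(-38\right) = 42 \left(-20 + 3\right) \left(-38\right) = 42 \left(-17\right) \left(-38\right) = \left(-714\right) \left(-38\right) = 27132$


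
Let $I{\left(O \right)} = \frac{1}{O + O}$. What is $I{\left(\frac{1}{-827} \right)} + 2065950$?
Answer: $\frac{4131073}{2} \approx 2.0655 \cdot 10^{6}$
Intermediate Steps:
$I{\left(O \right)} = \frac{1}{2 O}$
$I{\left(\frac{1}{-827} \right)} + 2065950 = \frac{1}{2 \frac{1}{-827}} + 2065950 = \frac{1}{2 \left(- \frac{1}{827}\right)} + 2065950 = \frac{1}{2} \left(-827\right) + 2065950 = - \frac{827}{2} + 2065950 = \frac{4131073}{2}$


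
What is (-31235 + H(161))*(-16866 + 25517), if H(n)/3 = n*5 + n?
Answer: -245143387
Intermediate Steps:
H(n) = 18*n (H(n) = 3*(n*5 + n) = 3*(5*n + n) = 3*(6*n) = 18*n)
(-31235 + H(161))*(-16866 + 25517) = (-31235 + 18*161)*(-16866 + 25517) = (-31235 + 2898)*8651 = -28337*8651 = -245143387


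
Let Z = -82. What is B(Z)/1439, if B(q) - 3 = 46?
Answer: 49/1439 ≈ 0.034051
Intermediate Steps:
B(q) = 49 (B(q) = 3 + 46 = 49)
B(Z)/1439 = 49/1439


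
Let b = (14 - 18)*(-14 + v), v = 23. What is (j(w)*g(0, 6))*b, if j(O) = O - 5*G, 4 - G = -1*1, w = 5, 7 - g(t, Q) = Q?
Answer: 720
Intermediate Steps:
g(t, Q) = 7 - Q
G = 5 (G = 4 - (-1) = 4 - 1*(-1) = 4 + 1 = 5)
j(O) = -25 + O (j(O) = O - 5*5 = O - 25 = -25 + O)
b = -36 (b = (14 - 18)*(-14 + 23) = -4*9 = -36)
(j(w)*g(0, 6))*b = ((-25 + 5)*(7 - 1*6))*(-36) = -20*(7 - 6)*(-36) = -20*1*(-36) = -20*(-36) = 720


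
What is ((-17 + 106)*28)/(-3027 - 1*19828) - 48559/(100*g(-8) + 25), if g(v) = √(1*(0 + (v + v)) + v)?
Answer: (-14240*√6 + 31710807*I)/(16325*(-I + 8*√6)) ≈ -5.1541 + 98.863*I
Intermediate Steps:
g(v) = √3*√v (g(v) = √(1*(0 + 2*v) + v) = √(1*(2*v) + v) = √(2*v + v) = √(3*v) = √3*√v)
((-17 + 106)*28)/(-3027 - 1*19828) - 48559/(100*g(-8) + 25) = ((-17 + 106)*28)/(-3027 - 1*19828) - 48559/(100*(√3*√(-8)) + 25) = (89*28)/(-3027 - 19828) - 48559/(100*(√3*(2*I*√2)) + 25) = 2492/(-22855) - 48559/(100*(2*I*√6) + 25) = 2492*(-1/22855) - 48559/(200*I*√6 + 25) = -356/3265 - 48559/(25 + 200*I*√6)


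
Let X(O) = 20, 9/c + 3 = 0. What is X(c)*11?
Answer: 220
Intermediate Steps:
c = -3 (c = 9/(-3 + 0) = 9/(-3) = 9*(-⅓) = -3)
X(c)*11 = 20*11 = 220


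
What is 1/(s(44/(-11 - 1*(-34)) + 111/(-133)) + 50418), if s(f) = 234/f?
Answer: 3299/167044788 ≈ 1.9749e-5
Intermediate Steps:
1/(s(44/(-11 - 1*(-34)) + 111/(-133)) + 50418) = 1/(234/(44/(-11 - 1*(-34)) + 111/(-133)) + 50418) = 1/(234/(44/(-11 + 34) + 111*(-1/133)) + 50418) = 1/(234/(44/23 - 111/133) + 50418) = 1/(234/(3299/3059) + 50418) = 1/(234*(3059/3299) + 50418) = 1/(715806/3299 + 50418) = 1/(167044788/3299) = 3299/167044788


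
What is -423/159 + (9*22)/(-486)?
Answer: -4390/1431 ≈ -3.0678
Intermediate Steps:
-423/159 + (9*22)/(-486) = -423*1/159 + 198*(-1/486) = -141/53 - 11/27 = -4390/1431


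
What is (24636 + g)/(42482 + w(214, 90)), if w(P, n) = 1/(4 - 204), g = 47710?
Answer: 14469200/8496399 ≈ 1.7030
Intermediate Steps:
w(P, n) = -1/200 (w(P, n) = 1/(-200) = -1/200)
(24636 + g)/(42482 + w(214, 90)) = (24636 + 47710)/(42482 - 1/200) = 72346/(8496399/200) = 72346*(200/8496399) = 14469200/8496399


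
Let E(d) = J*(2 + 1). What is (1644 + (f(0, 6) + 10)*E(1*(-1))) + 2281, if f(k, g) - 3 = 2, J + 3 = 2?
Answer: 3880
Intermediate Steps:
J = -1 (J = -3 + 2 = -1)
f(k, g) = 5 (f(k, g) = 3 + 2 = 5)
E(d) = -3 (E(d) = -(2 + 1) = -1*3 = -3)
(1644 + (f(0, 6) + 10)*E(1*(-1))) + 2281 = (1644 + (5 + 10)*(-3)) + 2281 = (1644 + 15*(-3)) + 2281 = (1644 - 45) + 2281 = 1599 + 2281 = 3880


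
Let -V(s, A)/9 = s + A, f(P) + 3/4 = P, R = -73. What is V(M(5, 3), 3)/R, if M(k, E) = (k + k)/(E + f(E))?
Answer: 309/511 ≈ 0.60470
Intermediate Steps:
f(P) = -¾ + P
M(k, E) = 2*k/(-¾ + 2*E) (M(k, E) = (k + k)/(E + (-¾ + E)) = (2*k)/(-¾ + 2*E) = 2*k/(-¾ + 2*E))
V(s, A) = -9*A - 9*s (V(s, A) = -9*(s + A) = -9*(A + s) = -9*A - 9*s)
V(M(5, 3), 3)/R = (-9*3 - 72*5/(-3 + 8*3))/(-73) = (-27 - 72*5/(-3 + 24))*(-1/73) = (-27 - 72*5/21)*(-1/73) = (-27 - 9*40/21)*(-1/73) = (-27 - 120/7)*(-1/73) = -309/7*(-1/73) = 309/511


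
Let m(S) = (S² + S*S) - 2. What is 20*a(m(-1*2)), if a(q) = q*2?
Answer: 240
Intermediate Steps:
m(S) = -2 + 2*S² (m(S) = (S² + S²) - 2 = 2*S² - 2 = -2 + 2*S²)
a(q) = 2*q
20*a(m(-1*2)) = 20*(2*(-2 + 2*(-1*2)²)) = 20*(2*(-2 + 2*(-2)²)) = 20*(2*(-2 + 2*4)) = 20*(2*(-2 + 8)) = 20*(2*6) = 20*12 = 240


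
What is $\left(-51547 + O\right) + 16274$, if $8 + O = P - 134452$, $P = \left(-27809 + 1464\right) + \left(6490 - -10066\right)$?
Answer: $-179522$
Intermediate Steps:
$P = -9789$ ($P = -26345 + \left(6490 + 10066\right) = -26345 + 16556 = -9789$)
$O = -144249$ ($O = -8 - 144241 = -144249$)
$\left(-51547 + O\right) + 16274 = \left(-51547 - 144249\right) + 16274 = -195796 + 16274 = -179522$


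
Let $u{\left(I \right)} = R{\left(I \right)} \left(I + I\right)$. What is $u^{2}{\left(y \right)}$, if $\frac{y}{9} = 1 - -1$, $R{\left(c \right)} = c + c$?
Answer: $1679616$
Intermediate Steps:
$R{\left(c \right)} = 2 c$
$y = 18$ ($y = 9 \left(1 - -1\right) = 9 \left(1 + 1\right) = 9 \cdot 2 = 18$)
$u{\left(I \right)} = 4 I^{2}$ ($u{\left(I \right)} = 2 I \left(I + I\right) = 2 I 2 I = 4 I^{2}$)
$u^{2}{\left(y \right)} = \left(4 \cdot 18^{2}\right)^{2} = \left(4 \cdot 324\right)^{2} = 1296^{2} = 1679616$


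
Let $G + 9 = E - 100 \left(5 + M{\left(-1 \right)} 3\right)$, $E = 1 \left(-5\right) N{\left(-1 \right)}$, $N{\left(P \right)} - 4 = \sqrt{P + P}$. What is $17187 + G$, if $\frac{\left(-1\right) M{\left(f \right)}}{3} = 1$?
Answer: $17558 - 5 i \sqrt{2} \approx 17558.0 - 7.0711 i$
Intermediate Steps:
$M{\left(f \right)} = -3$ ($M{\left(f \right)} = \left(-3\right) 1 = -3$)
$N{\left(P \right)} = 4 + \sqrt{2} \sqrt{P}$ ($N{\left(P \right)} = 4 + \sqrt{P + P} = 4 + \sqrt{2 P} = 4 + \sqrt{2} \sqrt{P}$)
$E = -20 - 5 i \sqrt{2}$ ($E = 1 \left(-5\right) \left(4 + \sqrt{2} \sqrt{-1}\right) = - 5 \left(4 + \sqrt{2} i\right) = - 5 \left(4 + i \sqrt{2}\right) = -20 - 5 i \sqrt{2} \approx -20.0 - 7.0711 i$)
$G = 371 - 5 i \sqrt{2}$ ($G = -9 - \left(20 + 100 \left(5 - 9\right) + 5 i \sqrt{2}\right) = -9 - \left(-380 + 5 i \sqrt{2}\right) = -9 + \left(\left(-20 - 5 i \sqrt{2}\right) + 400\right) = -9 + \left(380 - 5 i \sqrt{2}\right) = 371 - 5 i \sqrt{2} \approx 371.0 - 7.0711 i$)
$17187 + G = 17187 + \left(371 - 5 i \sqrt{2}\right) = 17558 - 5 i \sqrt{2}$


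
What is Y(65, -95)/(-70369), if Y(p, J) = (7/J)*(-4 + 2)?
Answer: -14/6685055 ≈ -2.0942e-6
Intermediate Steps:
Y(p, J) = -14/J (Y(p, J) = (7/J)*(-2) = -14/J)
Y(65, -95)/(-70369) = -14/(-95)/(-70369) = -14*(-1/95)*(-1/70369) = (14/95)*(-1/70369) = -14/6685055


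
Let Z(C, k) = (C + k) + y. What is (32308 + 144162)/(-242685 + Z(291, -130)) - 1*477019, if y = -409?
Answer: -115883833197/242933 ≈ -4.7702e+5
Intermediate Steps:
Z(C, k) = -409 + C + k (Z(C, k) = (C + k) - 409 = -409 + C + k)
(32308 + 144162)/(-242685 + Z(291, -130)) - 1*477019 = (32308 + 144162)/(-242685 + (-409 + 291 - 130)) - 1*477019 = 176470/(-242685 - 248) - 477019 = 176470/(-242933) - 477019 = 176470*(-1/242933) - 477019 = -176470/242933 - 477019 = -115883833197/242933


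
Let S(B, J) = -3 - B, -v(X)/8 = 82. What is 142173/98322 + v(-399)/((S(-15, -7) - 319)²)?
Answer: 4445054615/3088916726 ≈ 1.4390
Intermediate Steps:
v(X) = -656 (v(X) = -8*82 = -656)
142173/98322 + v(-399)/((S(-15, -7) - 319)²) = 142173/98322 - 656/((-3 - 1*(-15)) - 319)² = 142173*(1/98322) - 656/((-3 + 15) - 319)² = 47391/32774 - 656/(12 - 319)² = 47391/32774 - 656/((-307)²) = 47391/32774 - 656/94249 = 4445054615/3088916726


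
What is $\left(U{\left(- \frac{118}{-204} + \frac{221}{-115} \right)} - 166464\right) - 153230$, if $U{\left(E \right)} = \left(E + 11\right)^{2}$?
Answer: $- \frac{43974793800071}{137592900} \approx -3.196 \cdot 10^{5}$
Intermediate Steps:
$U{\left(E \right)} = \left(11 + E\right)^{2}$
$\left(U{\left(- \frac{118}{-204} + \frac{221}{-115} \right)} - 166464\right) - 153230 = \left(\left(11 + \left(- \frac{118}{-204} + \frac{221}{-115}\right)\right)^{2} - 166464\right) - 153230 = \left(\left(11 + \left(\left(-118\right) \left(- \frac{1}{204}\right) + 221 \left(- \frac{1}{115}\right)\right)\right)^{2} - 166464\right) - 153230 = \left(\left(11 + \left(\frac{59}{102} - \frac{221}{115}\right)\right)^{2} - 166464\right) - 153230 = \left(\left(11 - \frac{15757}{11730}\right)^{2} - 166464\right) - 153230 = \left(\left(\frac{113273}{11730}\right)^{2} - 166464\right) - 153230 = \left(\frac{12830772529}{137592900} - 166464\right) - 153230 = - \frac{22891433733071}{137592900} - 153230 = - \frac{43974793800071}{137592900}$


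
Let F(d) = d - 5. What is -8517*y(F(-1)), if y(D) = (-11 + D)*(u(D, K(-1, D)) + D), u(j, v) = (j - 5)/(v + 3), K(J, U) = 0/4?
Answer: -1399627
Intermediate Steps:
K(J, U) = 0 (K(J, U) = 0*(¼) = 0)
u(j, v) = (-5 + j)/(3 + v)
F(d) = -5 + d
y(D) = (-11 + D)*(-5/3 + 4*D/3) (y(D) = (-11 + D)*((-5 + D)/(3 + 0) + D) = (-11 + D)*((-5 + D)/3 + D) = (-11 + D)*((-5/3 + D/3) + D) = (-11 + D)*(-5/3 + 4*D/3))
-8517*y(F(-1)) = -8517*(55/3 - 49*(-5 - 1)/3 + 4*(-5 - 1)²/3) = -8517*(55/3 - 49/3*(-6) + (4/3)*(-6)²) = -8517*(55/3 + 98 + (4/3)*36) = -8517*(55/3 + 98 + 48) = -8517*493/3 = -1399627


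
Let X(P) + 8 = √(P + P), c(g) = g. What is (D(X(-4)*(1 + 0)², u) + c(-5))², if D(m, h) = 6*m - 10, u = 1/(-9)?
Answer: 3681 - 1512*I*√2 ≈ 3681.0 - 2138.3*I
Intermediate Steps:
X(P) = -8 + √2*√P (X(P) = -8 + √(P + P) = -8 + √(2*P) = -8 + √2*√P)
u = -⅑ ≈ -0.11111
D(m, h) = -10 + 6*m
(D(X(-4)*(1 + 0)², u) + c(-5))² = ((-10 + 6*((-8 + √2*√(-4))*(1 + 0)²)) - 5)² = ((-10 + 6*((-8 + √2*(2*I))*1²)) - 5)² = ((-10 + 6*((-8 + 2*I*√2)*1)) - 5)² = ((-10 + 6*(-8 + 2*I*√2)) - 5)² = ((-10 + (-48 + 12*I*√2)) - 5)² = ((-58 + 12*I*√2) - 5)² = (-63 + 12*I*√2)²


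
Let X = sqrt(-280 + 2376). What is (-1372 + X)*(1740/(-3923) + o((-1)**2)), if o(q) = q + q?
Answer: -8377432/3923 + 24424*sqrt(131)/3923 ≈ -2064.2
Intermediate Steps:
o(q) = 2*q
X = 4*sqrt(131) (X = sqrt(2096) = 4*sqrt(131) ≈ 45.782)
(-1372 + X)*(1740/(-3923) + o((-1)**2)) = (-1372 + 4*sqrt(131))*(1740/(-3923) + 2*(-1)**2) = (-1372 + 4*sqrt(131))*(1740*(-1/3923) + 2*1) = (-1372 + 4*sqrt(131))*(-1740/3923 + 2) = (-1372 + 4*sqrt(131))*(6106/3923) = -8377432/3923 + 24424*sqrt(131)/3923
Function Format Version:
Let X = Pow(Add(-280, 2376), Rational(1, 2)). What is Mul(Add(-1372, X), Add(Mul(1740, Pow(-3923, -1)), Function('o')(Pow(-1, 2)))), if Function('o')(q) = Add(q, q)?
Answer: Add(Rational(-8377432, 3923), Mul(Rational(24424, 3923), Pow(131, Rational(1, 2)))) ≈ -2064.2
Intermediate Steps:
Function('o')(q) = Mul(2, q)
X = Mul(4, Pow(131, Rational(1, 2))) (X = Pow(2096, Rational(1, 2)) = Mul(4, Pow(131, Rational(1, 2))) ≈ 45.782)
Mul(Add(-1372, X), Add(Mul(1740, Pow(-3923, -1)), Function('o')(Pow(-1, 2)))) = Mul(Add(-1372, Mul(4, Pow(131, Rational(1, 2)))), Add(Mul(1740, Pow(-3923, -1)), Mul(2, Pow(-1, 2)))) = Mul(Add(-1372, Mul(4, Pow(131, Rational(1, 2)))), Add(Mul(1740, Rational(-1, 3923)), Mul(2, 1))) = Mul(Add(-1372, Mul(4, Pow(131, Rational(1, 2)))), Add(Rational(-1740, 3923), 2)) = Mul(Add(-1372, Mul(4, Pow(131, Rational(1, 2)))), Rational(6106, 3923)) = Add(Rational(-8377432, 3923), Mul(Rational(24424, 3923), Pow(131, Rational(1, 2))))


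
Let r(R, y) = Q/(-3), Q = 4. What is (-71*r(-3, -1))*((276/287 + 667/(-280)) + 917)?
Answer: 746270563/8610 ≈ 86675.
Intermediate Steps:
r(R, y) = -4/3 (r(R, y) = 4/(-3) = 4*(-⅓) = -4/3)
(-71*r(-3, -1))*((276/287 + 667/(-280)) + 917) = (-71*(-4/3))*((276/287 + 667/(-280)) + 917) = 284*((276*(1/287) + 667*(-1/280)) + 917)/3 = 284*((276/287 - 667/280) + 917)/3 = 284*(-16307/11480 + 917)/3 = (284/3)*(10510853/11480) = 746270563/8610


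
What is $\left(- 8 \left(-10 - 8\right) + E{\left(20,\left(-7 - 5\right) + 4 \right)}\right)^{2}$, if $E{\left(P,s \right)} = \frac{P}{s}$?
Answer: $\frac{80089}{4} \approx 20022.0$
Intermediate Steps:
$\left(- 8 \left(-10 - 8\right) + E{\left(20,\left(-7 - 5\right) + 4 \right)}\right)^{2} = \left(- 8 \left(-10 - 8\right) + \frac{20}{\left(-7 - 5\right) + 4}\right)^{2} = \left(\left(-8\right) \left(-18\right) + \frac{20}{-12 + 4}\right)^{2} = \left(144 + \frac{20}{-8}\right)^{2} = \left(144 + 20 \left(- \frac{1}{8}\right)\right)^{2} = \left(144 - \frac{5}{2}\right)^{2} = \left(\frac{283}{2}\right)^{2} = \frac{80089}{4}$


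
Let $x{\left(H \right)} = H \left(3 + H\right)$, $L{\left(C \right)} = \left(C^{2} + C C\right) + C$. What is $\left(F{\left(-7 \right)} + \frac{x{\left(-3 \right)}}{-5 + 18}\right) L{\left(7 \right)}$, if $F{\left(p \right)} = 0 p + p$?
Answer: $-735$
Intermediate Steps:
$L{\left(C \right)} = C + 2 C^{2}$ ($L{\left(C \right)} = \left(C^{2} + C^{2}\right) + C = 2 C^{2} + C = C + 2 C^{2}$)
$F{\left(p \right)} = p$ ($F{\left(p \right)} = 0 + p = p$)
$\left(F{\left(-7 \right)} + \frac{x{\left(-3 \right)}}{-5 + 18}\right) L{\left(7 \right)} = \left(-7 + \frac{\left(-3\right) \left(3 - 3\right)}{-5 + 18}\right) 7 \left(1 + 2 \cdot 7\right) = \left(-7 + \frac{\left(-3\right) 0}{13}\right) 7 \left(1 + 14\right) = \left(-7 + 0 \cdot \frac{1}{13}\right) 7 \cdot 15 = \left(-7 + 0\right) 105 = \left(-7\right) 105 = -735$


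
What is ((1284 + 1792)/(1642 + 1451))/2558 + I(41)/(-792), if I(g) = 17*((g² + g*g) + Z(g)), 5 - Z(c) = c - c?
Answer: -75477744079/1044370008 ≈ -72.271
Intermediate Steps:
Z(c) = 5 (Z(c) = 5 - (c - c) = 5 - 1*0 = 5 + 0 = 5)
I(g) = 85 + 34*g² (I(g) = 17*((g² + g*g) + 5) = 17*((g² + g²) + 5) = 17*(2*g² + 5) = 17*(5 + 2*g²) = 85 + 34*g²)
((1284 + 1792)/(1642 + 1451))/2558 + I(41)/(-792) = ((1284 + 1792)/(1642 + 1451))/2558 + (85 + 34*41²)/(-792) = (3076/3093)*(1/2558) + (85 + 34*1681)*(-1/792) = (3076*(1/3093))*(1/2558) + (85 + 57154)*(-1/792) = (3076/3093)*(1/2558) + 57239*(-1/792) = 1538/3955947 - 57239/792 = -75477744079/1044370008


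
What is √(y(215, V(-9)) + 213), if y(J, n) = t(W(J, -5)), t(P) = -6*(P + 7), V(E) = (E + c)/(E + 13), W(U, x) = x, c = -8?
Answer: √201 ≈ 14.177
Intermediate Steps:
V(E) = (-8 + E)/(13 + E) (V(E) = (E - 8)/(E + 13) = (-8 + E)/(13 + E))
t(P) = -42 - 6*P (t(P) = -6*(7 + P) = -42 - 6*P)
y(J, n) = -12 (y(J, n) = -42 - 6*(-5) = -42 + 30 = -12)
√(y(215, V(-9)) + 213) = √(-12 + 213) = √201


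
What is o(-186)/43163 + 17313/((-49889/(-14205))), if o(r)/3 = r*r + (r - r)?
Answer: 10620304754427/2153358907 ≈ 4932.0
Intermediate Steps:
o(r) = 3*r**2 (o(r) = 3*(r*r + (r - r)) = 3*(r**2 + 0) = 3*r**2)
o(-186)/43163 + 17313/((-49889/(-14205))) = (3*(-186)**2)/43163 + 17313/((-49889/(-14205))) = (3*34596)*(1/43163) + 17313/((-49889*(-1/14205))) = 103788*(1/43163) + 17313/(49889/14205) = 103788/43163 + 17313*(14205/49889) = 103788/43163 + 245931165/49889 = 10620304754427/2153358907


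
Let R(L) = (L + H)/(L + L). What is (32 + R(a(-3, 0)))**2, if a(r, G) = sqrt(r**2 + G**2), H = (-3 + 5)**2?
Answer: 39601/36 ≈ 1100.0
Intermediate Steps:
H = 4 (H = 2**2 = 4)
a(r, G) = sqrt(G**2 + r**2)
R(L) = (4 + L)/(2*L) (R(L) = (L + 4)/(L + L) = (4 + L)/((2*L)) = (4 + L)*(1/(2*L)) = (4 + L)/(2*L))
(32 + R(a(-3, 0)))**2 = (32 + (4 + sqrt(0**2 + (-3)**2))/(2*(sqrt(0**2 + (-3)**2))))**2 = (32 + (4 + sqrt(0 + 9))/(2*(sqrt(0 + 9))))**2 = (32 + (4 + sqrt(9))/(2*(sqrt(9))))**2 = (32 + (1/2)*(4 + 3)/3)**2 = (32 + (1/2)*(1/3)*7)**2 = (32 + 7/6)**2 = (199/6)**2 = 39601/36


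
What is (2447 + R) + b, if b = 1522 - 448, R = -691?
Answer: 2830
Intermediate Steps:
b = 1074
(2447 + R) + b = (2447 - 691) + 1074 = 1756 + 1074 = 2830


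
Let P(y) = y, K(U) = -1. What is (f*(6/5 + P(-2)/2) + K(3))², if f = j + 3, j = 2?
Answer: 0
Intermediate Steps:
f = 5 (f = 2 + 3 = 5)
(f*(6/5 + P(-2)/2) + K(3))² = (5*(6/5 - 2/2) - 1)² = (5*(6*(⅕) - 2*½) - 1)² = (5*(6/5 - 1) - 1)² = (5*(⅕) - 1)² = (1 - 1)² = 0² = 0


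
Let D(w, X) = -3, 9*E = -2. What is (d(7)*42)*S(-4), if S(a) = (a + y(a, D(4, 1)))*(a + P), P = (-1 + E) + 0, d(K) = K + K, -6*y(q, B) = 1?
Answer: 115150/9 ≈ 12794.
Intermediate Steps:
E = -2/9 (E = (⅑)*(-2) = -2/9 ≈ -0.22222)
y(q, B) = -⅙ (y(q, B) = -⅙*1 = -⅙)
d(K) = 2*K
P = -11/9 (P = (-1 - 2/9) + 0 = -11/9 + 0 = -11/9 ≈ -1.2222)
S(a) = (-11/9 + a)*(-⅙ + a) (S(a) = (a - ⅙)*(a - 11/9) = (-⅙ + a)*(-11/9 + a) = (-11/9 + a)*(-⅙ + a))
(d(7)*42)*S(-4) = ((2*7)*42)*(11/54 + (-4)² - 25/18*(-4)) = (14*42)*(11/54 + 16 + 50/9) = 588*(1175/54) = 115150/9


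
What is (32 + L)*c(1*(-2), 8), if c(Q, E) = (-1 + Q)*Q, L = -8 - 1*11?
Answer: 78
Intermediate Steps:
L = -19 (L = -8 - 11 = -19)
c(Q, E) = Q*(-1 + Q)
(32 + L)*c(1*(-2), 8) = (32 - 19)*((1*(-2))*(-1 + 1*(-2))) = 13*(-2*(-1 - 2)) = 13*(-2*(-3)) = 13*6 = 78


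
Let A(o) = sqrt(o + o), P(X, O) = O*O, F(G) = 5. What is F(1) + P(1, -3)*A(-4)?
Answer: 5 + 18*I*sqrt(2) ≈ 5.0 + 25.456*I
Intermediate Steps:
P(X, O) = O**2
A(o) = sqrt(2)*sqrt(o) (A(o) = sqrt(2*o) = sqrt(2)*sqrt(o))
F(1) + P(1, -3)*A(-4) = 5 + (-3)**2*(sqrt(2)*sqrt(-4)) = 5 + 9*(sqrt(2)*(2*I)) = 5 + 9*(2*I*sqrt(2)) = 5 + 18*I*sqrt(2)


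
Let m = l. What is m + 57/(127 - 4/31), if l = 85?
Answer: 5896/69 ≈ 85.449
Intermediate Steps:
m = 85
m + 57/(127 - 4/31) = 85 + 57/(127 - 4/31) = 85 + 57/(3933/31) = 85 + (31/3933)*57 = 85 + 31/69 = 5896/69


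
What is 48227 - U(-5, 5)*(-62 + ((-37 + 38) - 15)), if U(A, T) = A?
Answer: 47847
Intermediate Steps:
48227 - U(-5, 5)*(-62 + ((-37 + 38) - 15)) = 48227 - (-5)*(-62 + ((-37 + 38) - 15)) = 48227 - (-5)*(-62 + (1 - 15)) = 48227 - (-5)*(-62 - 14) = 48227 - (-5)*(-76) = 48227 - 1*380 = 48227 - 380 = 47847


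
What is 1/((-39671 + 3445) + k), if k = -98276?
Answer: -1/134502 ≈ -7.4348e-6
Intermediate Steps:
1/((-39671 + 3445) + k) = 1/((-39671 + 3445) - 98276) = 1/(-36226 - 98276) = 1/(-134502) = -1/134502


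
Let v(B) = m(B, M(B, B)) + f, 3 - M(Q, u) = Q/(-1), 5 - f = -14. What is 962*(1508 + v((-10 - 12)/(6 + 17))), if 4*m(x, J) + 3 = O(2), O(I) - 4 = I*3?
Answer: 2941315/2 ≈ 1.4707e+6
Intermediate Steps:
f = 19 (f = 5 - 1*(-14) = 5 + 14 = 19)
O(I) = 4 + 3*I (O(I) = 4 + I*3 = 4 + 3*I)
M(Q, u) = 3 + Q (M(Q, u) = 3 - Q/(-1) = 3 - Q*(-1) = 3 - (-1)*Q = 3 + Q)
m(x, J) = 7/4 (m(x, J) = -¾ + (4 + 3*2)/4 = -¾ + (4 + 6)/4 = -¾ + (¼)*10 = -¾ + 5/2 = 7/4)
v(B) = 83/4 (v(B) = 7/4 + 19 = 83/4)
962*(1508 + v((-10 - 12)/(6 + 17))) = 962*(1508 + 83/4) = 962*(6115/4) = 2941315/2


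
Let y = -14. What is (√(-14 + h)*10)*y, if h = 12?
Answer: -140*I*√2 ≈ -197.99*I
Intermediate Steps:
(√(-14 + h)*10)*y = (√(-14 + 12)*10)*(-14) = (√(-2)*10)*(-14) = ((I*√2)*10)*(-14) = (10*I*√2)*(-14) = -140*I*√2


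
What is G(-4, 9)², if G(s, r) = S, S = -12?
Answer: 144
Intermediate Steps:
G(s, r) = -12
G(-4, 9)² = (-12)² = 144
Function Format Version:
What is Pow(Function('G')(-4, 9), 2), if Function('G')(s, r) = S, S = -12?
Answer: 144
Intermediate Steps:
Function('G')(s, r) = -12
Pow(Function('G')(-4, 9), 2) = Pow(-12, 2) = 144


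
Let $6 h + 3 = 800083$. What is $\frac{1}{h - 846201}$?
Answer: $- \frac{3}{2138563} \approx -1.4028 \cdot 10^{-6}$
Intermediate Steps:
$h = \frac{400040}{3}$ ($h = - \frac{1}{2} + \frac{1}{6} \cdot 800083 = - \frac{1}{2} + \frac{800083}{6} = \frac{400040}{3} \approx 1.3335 \cdot 10^{5}$)
$\frac{1}{h - 846201} = \frac{1}{\frac{400040}{3} - 846201} = \frac{1}{- \frac{2138563}{3}} = - \frac{3}{2138563}$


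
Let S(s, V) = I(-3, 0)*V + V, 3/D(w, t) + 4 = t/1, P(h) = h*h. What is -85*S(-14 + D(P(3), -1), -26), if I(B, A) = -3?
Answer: -4420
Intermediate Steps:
P(h) = h²
D(w, t) = 3/(-4 + t) (D(w, t) = 3/(-4 + t/1) = 3/(-4 + t*1) = 3/(-4 + t))
S(s, V) = -2*V (S(s, V) = -3*V + V = -2*V)
-85*S(-14 + D(P(3), -1), -26) = -(-170)*(-26) = -85*52 = -4420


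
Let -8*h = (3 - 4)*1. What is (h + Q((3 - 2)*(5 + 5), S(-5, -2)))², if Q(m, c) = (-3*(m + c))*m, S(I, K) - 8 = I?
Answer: 9728161/64 ≈ 1.5200e+5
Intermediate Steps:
S(I, K) = 8 + I
Q(m, c) = m*(-3*c - 3*m) (Q(m, c) = (-3*(c + m))*m = (-3*c - 3*m)*m = m*(-3*c - 3*m))
h = ⅛ (h = -(3 - 4)/8 = -(-1)/8 = -⅛*(-1) = ⅛ ≈ 0.12500)
(h + Q((3 - 2)*(5 + 5), S(-5, -2)))² = (⅛ - 3*(3 - 2)*(5 + 5)*((8 - 5) + (3 - 2)*(5 + 5)))² = (⅛ - 3*1*10*(3 + 1*10))² = (⅛ - 3*10*(3 + 10))² = (⅛ - 3*10*13)² = (⅛ - 390)² = (-3119/8)² = 9728161/64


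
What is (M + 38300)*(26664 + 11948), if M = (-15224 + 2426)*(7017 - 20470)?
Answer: 6649364565928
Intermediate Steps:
M = 172171494 (M = -12798*(-13453) = 172171494)
(M + 38300)*(26664 + 11948) = (172171494 + 38300)*(26664 + 11948) = 172209794*38612 = 6649364565928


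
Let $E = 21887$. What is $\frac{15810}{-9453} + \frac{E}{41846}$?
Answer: $- \frac{151562483}{131856746} \approx -1.1494$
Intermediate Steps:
$\frac{15810}{-9453} + \frac{E}{41846} = \frac{15810}{-9453} + \frac{21887}{41846} = 15810 \left(- \frac{1}{9453}\right) + 21887 \cdot \frac{1}{41846} = - \frac{5270}{3151} + \frac{21887}{41846} = - \frac{151562483}{131856746}$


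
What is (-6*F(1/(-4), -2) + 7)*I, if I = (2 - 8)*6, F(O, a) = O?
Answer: -306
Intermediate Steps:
I = -36 (I = -6*6 = -36)
(-6*F(1/(-4), -2) + 7)*I = (-6/(-4) + 7)*(-36) = (-6*(-1/4) + 7)*(-36) = (3/2 + 7)*(-36) = (17/2)*(-36) = -306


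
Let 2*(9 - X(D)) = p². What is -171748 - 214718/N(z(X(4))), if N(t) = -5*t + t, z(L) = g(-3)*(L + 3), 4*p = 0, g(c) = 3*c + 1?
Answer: -33082975/192 ≈ -1.7231e+5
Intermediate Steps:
g(c) = 1 + 3*c
p = 0 (p = (¼)*0 = 0)
X(D) = 9 (X(D) = 9 - ½*0² = 9 - ½*0 = 9 + 0 = 9)
z(L) = -24 - 8*L (z(L) = (1 + 3*(-3))*(L + 3) = (1 - 9)*(3 + L) = -8*(3 + L) = -24 - 8*L)
N(t) = -4*t
-171748 - 214718/N(z(X(4))) = -171748 - 214718*(-1/(4*(-24 - 8*9))) = -171748 - 214718*(-1/(4*(-24 - 72))) = -171748 - 214718/((-4*(-96))) = -171748 - 214718/384 = -171748 - 214718*1/384 = -171748 - 107359/192 = -33082975/192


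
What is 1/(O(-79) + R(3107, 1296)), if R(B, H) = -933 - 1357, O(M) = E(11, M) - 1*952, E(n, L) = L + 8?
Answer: -1/3313 ≈ -0.00030184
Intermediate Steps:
E(n, L) = 8 + L
O(M) = -944 + M (O(M) = (8 + M) - 1*952 = (8 + M) - 952 = -944 + M)
R(B, H) = -2290
1/(O(-79) + R(3107, 1296)) = 1/((-944 - 79) - 2290) = 1/(-1023 - 2290) = 1/(-3313) = -1/3313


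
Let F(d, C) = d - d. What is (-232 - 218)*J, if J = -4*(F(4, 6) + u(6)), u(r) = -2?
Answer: -3600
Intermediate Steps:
F(d, C) = 0
J = 8 (J = -4*(0 - 2) = -4*(-2) = 8)
(-232 - 218)*J = (-232 - 218)*8 = -450*8 = -3600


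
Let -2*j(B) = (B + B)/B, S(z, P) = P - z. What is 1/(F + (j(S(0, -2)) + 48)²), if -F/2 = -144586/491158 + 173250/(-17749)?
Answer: 4358781671/9716208091653 ≈ 0.00044861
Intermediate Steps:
j(B) = -1 (j(B) = -(B + B)/(2*B) = -2*B/(2*B) = -½*2 = -1)
F = 87659380414/4358781671 (F = -2*(-144586/491158 + 173250/(-17749)) = -2*(-144586*1/491158 + 173250*(-1/17749)) = -2*(-72293/245579 - 173250/17749) = -2*(-43829690207/4358781671) = 87659380414/4358781671 ≈ 20.111)
1/(F + (j(S(0, -2)) + 48)²) = 1/(87659380414/4358781671 + (-1 + 48)²) = 1/(87659380414/4358781671 + 47²) = 1/(87659380414/4358781671 + 2209) = 1/(9716208091653/4358781671) = 4358781671/9716208091653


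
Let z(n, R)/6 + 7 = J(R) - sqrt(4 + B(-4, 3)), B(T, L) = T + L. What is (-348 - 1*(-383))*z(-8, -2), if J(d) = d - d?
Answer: -1470 - 210*sqrt(3) ≈ -1833.7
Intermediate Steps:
J(d) = 0
B(T, L) = L + T
z(n, R) = -42 - 6*sqrt(3) (z(n, R) = -42 + 6*(0 - sqrt(4 + (3 - 4))) = -42 + 6*(0 - sqrt(4 - 1)) = -42 + 6*(0 - sqrt(3)) = -42 + 6*(-sqrt(3)) = -42 - 6*sqrt(3))
(-348 - 1*(-383))*z(-8, -2) = (-348 - 1*(-383))*(-42 - 6*sqrt(3)) = (-348 + 383)*(-42 - 6*sqrt(3)) = 35*(-42 - 6*sqrt(3)) = -1470 - 210*sqrt(3)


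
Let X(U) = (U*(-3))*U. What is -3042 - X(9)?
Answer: -2799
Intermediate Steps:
X(U) = -3*U**2 (X(U) = (-3*U)*U = -3*U**2)
-3042 - X(9) = -3042 - (-3)*9**2 = -3042 - (-3)*81 = -3042 - 1*(-243) = -3042 + 243 = -2799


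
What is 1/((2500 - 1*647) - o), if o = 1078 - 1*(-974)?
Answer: -1/199 ≈ -0.0050251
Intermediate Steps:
o = 2052 (o = 1078 + 974 = 2052)
1/((2500 - 1*647) - o) = 1/((2500 - 1*647) - 1*2052) = 1/((2500 - 647) - 2052) = 1/(1853 - 2052) = 1/(-199) = -1/199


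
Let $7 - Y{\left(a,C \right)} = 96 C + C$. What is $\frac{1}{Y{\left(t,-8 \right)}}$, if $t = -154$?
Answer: $\frac{1}{783} \approx 0.0012771$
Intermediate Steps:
$Y{\left(a,C \right)} = 7 - 97 C$ ($Y{\left(a,C \right)} = 7 - \left(96 C + C\right) = 7 - 97 C$)
$\frac{1}{Y{\left(t,-8 \right)}} = \frac{1}{7 - -776} = \frac{1}{7 + 776} = \frac{1}{783}$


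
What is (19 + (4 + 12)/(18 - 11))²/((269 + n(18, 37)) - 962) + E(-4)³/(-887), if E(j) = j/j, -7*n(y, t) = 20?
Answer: -19726384/30244039 ≈ -0.65224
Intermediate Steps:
n(y, t) = -20/7 (n(y, t) = -⅐*20 = -20/7)
E(j) = 1
(19 + (4 + 12)/(18 - 11))²/((269 + n(18, 37)) - 962) + E(-4)³/(-887) = (19 + (4 + 12)/(18 - 11))²/((269 - 20/7) - 962) + 1³/(-887) = (19 + 16/7)²/(1863/7 - 962) + 1*(-1/887) = (19 + 16*(⅐))²/(-4871/7) - 1/887 = (19 + 16/7)²*(-7/4871) - 1/887 = (149/7)²*(-7/4871) - 1/887 = (22201/49)*(-7/4871) - 1/887 = -22201/34097 - 1/887 = -19726384/30244039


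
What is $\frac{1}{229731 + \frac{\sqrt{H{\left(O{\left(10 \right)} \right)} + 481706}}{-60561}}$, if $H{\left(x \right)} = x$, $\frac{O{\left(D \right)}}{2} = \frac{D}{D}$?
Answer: $\frac{842569392090051}{193564309014239024573} + \frac{121122 \sqrt{120427}}{193564309014239024573} \approx 4.3529 \cdot 10^{-6}$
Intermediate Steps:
$O{\left(D \right)} = 2$ ($O{\left(D \right)} = 2 \frac{D}{D} = 2 \cdot 1 = 2$)
$\frac{1}{229731 + \frac{\sqrt{H{\left(O{\left(10 \right)} \right)} + 481706}}{-60561}} = \frac{1}{229731 + \frac{\sqrt{2 + 481706}}{-60561}} = \frac{1}{229731 + \sqrt{481708} \left(- \frac{1}{60561}\right)} = \frac{1}{229731 + 2 \sqrt{120427} \left(- \frac{1}{60561}\right)} = \frac{1}{229731 - \frac{2 \sqrt{120427}}{60561}}$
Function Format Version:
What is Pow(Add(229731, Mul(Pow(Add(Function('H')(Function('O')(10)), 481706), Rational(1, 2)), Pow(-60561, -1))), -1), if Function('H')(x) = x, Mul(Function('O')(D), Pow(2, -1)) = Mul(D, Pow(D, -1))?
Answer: Add(Rational(842569392090051, 193564309014239024573), Mul(Rational(121122, 193564309014239024573), Pow(120427, Rational(1, 2)))) ≈ 4.3529e-6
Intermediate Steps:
Function('O')(D) = 2 (Function('O')(D) = Mul(2, Mul(D, Pow(D, -1))) = Mul(2, 1) = 2)
Pow(Add(229731, Mul(Pow(Add(Function('H')(Function('O')(10)), 481706), Rational(1, 2)), Pow(-60561, -1))), -1) = Pow(Add(229731, Mul(Pow(Add(2, 481706), Rational(1, 2)), Pow(-60561, -1))), -1) = Pow(Add(229731, Mul(Pow(481708, Rational(1, 2)), Rational(-1, 60561))), -1) = Pow(Add(229731, Mul(Mul(2, Pow(120427, Rational(1, 2))), Rational(-1, 60561))), -1) = Pow(Add(229731, Mul(Rational(-2, 60561), Pow(120427, Rational(1, 2)))), -1)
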